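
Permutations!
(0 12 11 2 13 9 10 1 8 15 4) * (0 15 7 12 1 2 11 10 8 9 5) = (0 1 9 8 7 12 10 2 13 5)(4 15) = [1, 9, 13, 3, 15, 0, 6, 12, 7, 8, 2, 11, 10, 5, 14, 4]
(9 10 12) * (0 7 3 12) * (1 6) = (0 7 3 12 9 10)(1 6) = [7, 6, 2, 12, 4, 5, 1, 3, 8, 10, 0, 11, 9]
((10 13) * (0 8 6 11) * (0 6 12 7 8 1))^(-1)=(0 1)(6 11)(7 12 8)(10 13)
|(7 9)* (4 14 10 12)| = |(4 14 10 12)(7 9)| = 4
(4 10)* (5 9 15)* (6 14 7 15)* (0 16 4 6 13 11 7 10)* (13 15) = (0 16 4)(5 9 15)(6 14 10)(7 13 11) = [16, 1, 2, 3, 0, 9, 14, 13, 8, 15, 6, 7, 12, 11, 10, 5, 4]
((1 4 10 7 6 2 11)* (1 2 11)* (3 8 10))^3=((1 4 3 8 10 7 6 11 2))^3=(1 8 6)(2 3 7)(4 10 11)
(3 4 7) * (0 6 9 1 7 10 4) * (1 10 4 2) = (0 6 9 10 2 1 7 3) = [6, 7, 1, 0, 4, 5, 9, 3, 8, 10, 2]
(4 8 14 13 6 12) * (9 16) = [0, 1, 2, 3, 8, 5, 12, 7, 14, 16, 10, 11, 4, 6, 13, 15, 9] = (4 8 14 13 6 12)(9 16)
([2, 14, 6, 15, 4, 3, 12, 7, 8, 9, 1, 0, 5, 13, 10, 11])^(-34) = (0 15 5 6)(1 10 14)(2 11 3 12)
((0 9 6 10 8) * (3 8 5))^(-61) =(0 6 5 8 9 10 3)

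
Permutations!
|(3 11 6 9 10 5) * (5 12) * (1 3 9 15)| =20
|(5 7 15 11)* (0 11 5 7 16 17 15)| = 12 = |(0 11 7)(5 16 17 15)|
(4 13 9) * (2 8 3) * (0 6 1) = [6, 0, 8, 2, 13, 5, 1, 7, 3, 4, 10, 11, 12, 9] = (0 6 1)(2 8 3)(4 13 9)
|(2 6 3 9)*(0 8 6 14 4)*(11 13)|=|(0 8 6 3 9 2 14 4)(11 13)|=8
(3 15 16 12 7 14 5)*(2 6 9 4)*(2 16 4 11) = (2 6 9 11)(3 15 4 16 12 7 14 5) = [0, 1, 6, 15, 16, 3, 9, 14, 8, 11, 10, 2, 7, 13, 5, 4, 12]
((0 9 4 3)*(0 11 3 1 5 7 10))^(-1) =(0 10 7 5 1 4 9)(3 11)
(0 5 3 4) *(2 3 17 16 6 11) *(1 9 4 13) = [5, 9, 3, 13, 0, 17, 11, 7, 8, 4, 10, 2, 12, 1, 14, 15, 6, 16] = (0 5 17 16 6 11 2 3 13 1 9 4)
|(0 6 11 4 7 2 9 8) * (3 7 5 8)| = |(0 6 11 4 5 8)(2 9 3 7)| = 12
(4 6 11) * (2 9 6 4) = (2 9 6 11) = [0, 1, 9, 3, 4, 5, 11, 7, 8, 6, 10, 2]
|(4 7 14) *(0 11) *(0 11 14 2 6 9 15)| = |(0 14 4 7 2 6 9 15)| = 8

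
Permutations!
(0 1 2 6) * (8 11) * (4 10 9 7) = (0 1 2 6)(4 10 9 7)(8 11) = [1, 2, 6, 3, 10, 5, 0, 4, 11, 7, 9, 8]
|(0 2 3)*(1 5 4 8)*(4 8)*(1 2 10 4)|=|(0 10 4 1 5 8 2 3)|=8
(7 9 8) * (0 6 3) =[6, 1, 2, 0, 4, 5, 3, 9, 7, 8] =(0 6 3)(7 9 8)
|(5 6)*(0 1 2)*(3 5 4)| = |(0 1 2)(3 5 6 4)| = 12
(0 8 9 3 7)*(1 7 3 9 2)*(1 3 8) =[1, 7, 3, 8, 4, 5, 6, 0, 2, 9] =(9)(0 1 7)(2 3 8)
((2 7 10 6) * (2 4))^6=((2 7 10 6 4))^6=(2 7 10 6 4)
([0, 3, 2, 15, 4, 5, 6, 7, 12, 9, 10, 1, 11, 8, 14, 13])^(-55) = [0, 3, 2, 15, 4, 5, 6, 7, 12, 9, 10, 1, 11, 8, 14, 13]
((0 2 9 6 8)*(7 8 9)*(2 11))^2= ((0 11 2 7 8)(6 9))^2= (0 2 8 11 7)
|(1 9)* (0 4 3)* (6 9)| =|(0 4 3)(1 6 9)| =3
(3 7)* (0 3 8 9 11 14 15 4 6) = [3, 1, 2, 7, 6, 5, 0, 8, 9, 11, 10, 14, 12, 13, 15, 4] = (0 3 7 8 9 11 14 15 4 6)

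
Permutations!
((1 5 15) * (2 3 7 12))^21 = (15)(2 3 7 12)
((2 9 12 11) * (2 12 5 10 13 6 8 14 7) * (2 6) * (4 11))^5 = (4 12 11)(6 8 14 7)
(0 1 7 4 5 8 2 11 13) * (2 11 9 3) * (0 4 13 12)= (0 1 7 13 4 5 8 11 12)(2 9 3)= [1, 7, 9, 2, 5, 8, 6, 13, 11, 3, 10, 12, 0, 4]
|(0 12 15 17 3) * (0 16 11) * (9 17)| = 8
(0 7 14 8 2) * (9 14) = (0 7 9 14 8 2) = [7, 1, 0, 3, 4, 5, 6, 9, 2, 14, 10, 11, 12, 13, 8]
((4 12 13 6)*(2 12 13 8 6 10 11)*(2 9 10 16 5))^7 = (2 5 16 13 4 6 8 12)(9 10 11)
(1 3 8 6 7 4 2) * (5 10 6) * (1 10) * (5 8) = (1 3 5)(2 10 6 7 4) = [0, 3, 10, 5, 2, 1, 7, 4, 8, 9, 6]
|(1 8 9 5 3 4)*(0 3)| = 7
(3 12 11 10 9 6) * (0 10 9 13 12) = (0 10 13 12 11 9 6 3) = [10, 1, 2, 0, 4, 5, 3, 7, 8, 6, 13, 9, 11, 12]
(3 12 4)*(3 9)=(3 12 4 9)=[0, 1, 2, 12, 9, 5, 6, 7, 8, 3, 10, 11, 4]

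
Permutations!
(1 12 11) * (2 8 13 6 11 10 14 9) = (1 12 10 14 9 2 8 13 6 11) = [0, 12, 8, 3, 4, 5, 11, 7, 13, 2, 14, 1, 10, 6, 9]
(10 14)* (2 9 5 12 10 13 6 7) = (2 9 5 12 10 14 13 6 7) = [0, 1, 9, 3, 4, 12, 7, 2, 8, 5, 14, 11, 10, 6, 13]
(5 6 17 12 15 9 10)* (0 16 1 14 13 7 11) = (0 16 1 14 13 7 11)(5 6 17 12 15 9 10) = [16, 14, 2, 3, 4, 6, 17, 11, 8, 10, 5, 0, 15, 7, 13, 9, 1, 12]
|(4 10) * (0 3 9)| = 6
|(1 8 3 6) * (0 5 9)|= 12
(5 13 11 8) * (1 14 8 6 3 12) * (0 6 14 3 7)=[6, 3, 2, 12, 4, 13, 7, 0, 5, 9, 10, 14, 1, 11, 8]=(0 6 7)(1 3 12)(5 13 11 14 8)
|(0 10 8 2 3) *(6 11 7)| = |(0 10 8 2 3)(6 11 7)| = 15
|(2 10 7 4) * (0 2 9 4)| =4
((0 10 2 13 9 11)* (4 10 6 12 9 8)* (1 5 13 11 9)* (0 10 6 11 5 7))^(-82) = (0 10 5 8 6 1)(2 13 4 12 7 11)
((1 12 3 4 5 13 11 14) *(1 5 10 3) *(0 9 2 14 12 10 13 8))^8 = ((0 9 2 14 5 8)(1 10 3 4 13 11 12))^8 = (0 2 5)(1 10 3 4 13 11 12)(8 9 14)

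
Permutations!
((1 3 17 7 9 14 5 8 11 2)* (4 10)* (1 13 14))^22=(1 17 9 3 7)(2 8 14)(5 13 11)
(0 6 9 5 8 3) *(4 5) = (0 6 9 4 5 8 3) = [6, 1, 2, 0, 5, 8, 9, 7, 3, 4]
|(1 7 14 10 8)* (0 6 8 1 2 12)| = |(0 6 8 2 12)(1 7 14 10)| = 20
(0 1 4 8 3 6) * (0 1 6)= (0 6 1 4 8 3)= [6, 4, 2, 0, 8, 5, 1, 7, 3]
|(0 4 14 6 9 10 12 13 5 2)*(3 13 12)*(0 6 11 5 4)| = |(2 6 9 10 3 13 4 14 11 5)| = 10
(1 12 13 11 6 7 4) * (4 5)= (1 12 13 11 6 7 5 4)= [0, 12, 2, 3, 1, 4, 7, 5, 8, 9, 10, 6, 13, 11]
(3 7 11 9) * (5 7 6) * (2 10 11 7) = (2 10 11 9 3 6 5) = [0, 1, 10, 6, 4, 2, 5, 7, 8, 3, 11, 9]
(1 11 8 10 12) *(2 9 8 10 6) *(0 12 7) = [12, 11, 9, 3, 4, 5, 2, 0, 6, 8, 7, 10, 1] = (0 12 1 11 10 7)(2 9 8 6)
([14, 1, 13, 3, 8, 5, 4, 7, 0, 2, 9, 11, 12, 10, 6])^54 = (0 8 4 6 14)(2 10)(9 13)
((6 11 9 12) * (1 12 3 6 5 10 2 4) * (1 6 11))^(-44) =(1 4 10 12 6 2 5)(3 11 9)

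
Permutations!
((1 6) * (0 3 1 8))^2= ((0 3 1 6 8))^2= (0 1 8 3 6)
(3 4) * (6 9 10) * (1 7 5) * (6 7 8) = [0, 8, 2, 4, 3, 1, 9, 5, 6, 10, 7] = (1 8 6 9 10 7 5)(3 4)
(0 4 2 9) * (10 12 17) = [4, 1, 9, 3, 2, 5, 6, 7, 8, 0, 12, 11, 17, 13, 14, 15, 16, 10] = (0 4 2 9)(10 12 17)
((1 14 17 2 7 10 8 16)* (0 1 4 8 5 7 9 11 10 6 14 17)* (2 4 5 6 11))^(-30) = ((0 1 17 4 8 16 5 7 11 10 6 14)(2 9))^(-30) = (0 5)(1 7)(4 10)(6 8)(11 17)(14 16)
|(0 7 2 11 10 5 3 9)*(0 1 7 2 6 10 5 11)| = |(0 2)(1 7 6 10 11 5 3 9)| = 8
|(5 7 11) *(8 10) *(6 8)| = |(5 7 11)(6 8 10)| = 3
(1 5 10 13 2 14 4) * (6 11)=(1 5 10 13 2 14 4)(6 11)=[0, 5, 14, 3, 1, 10, 11, 7, 8, 9, 13, 6, 12, 2, 4]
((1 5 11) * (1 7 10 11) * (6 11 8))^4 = (6 8 10 7 11)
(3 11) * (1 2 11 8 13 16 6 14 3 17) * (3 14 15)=[0, 2, 11, 8, 4, 5, 15, 7, 13, 9, 10, 17, 12, 16, 14, 3, 6, 1]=(1 2 11 17)(3 8 13 16 6 15)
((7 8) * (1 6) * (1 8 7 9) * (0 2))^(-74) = ((0 2)(1 6 8 9))^(-74) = (1 8)(6 9)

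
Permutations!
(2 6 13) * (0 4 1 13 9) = (0 4 1 13 2 6 9) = [4, 13, 6, 3, 1, 5, 9, 7, 8, 0, 10, 11, 12, 2]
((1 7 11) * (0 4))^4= ((0 4)(1 7 11))^4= (1 7 11)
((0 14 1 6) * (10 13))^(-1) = ((0 14 1 6)(10 13))^(-1) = (0 6 1 14)(10 13)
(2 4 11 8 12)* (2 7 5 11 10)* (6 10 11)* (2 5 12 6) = [0, 1, 4, 3, 11, 2, 10, 12, 6, 9, 5, 8, 7] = (2 4 11 8 6 10 5)(7 12)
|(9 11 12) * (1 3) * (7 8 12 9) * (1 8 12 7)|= 10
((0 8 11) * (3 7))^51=(11)(3 7)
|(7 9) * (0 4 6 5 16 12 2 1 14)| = |(0 4 6 5 16 12 2 1 14)(7 9)| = 18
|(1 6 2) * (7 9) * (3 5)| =6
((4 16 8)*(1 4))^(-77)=(1 8 16 4)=((1 4 16 8))^(-77)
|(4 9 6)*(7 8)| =|(4 9 6)(7 8)| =6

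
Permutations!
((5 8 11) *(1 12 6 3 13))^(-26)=((1 12 6 3 13)(5 8 11))^(-26)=(1 13 3 6 12)(5 8 11)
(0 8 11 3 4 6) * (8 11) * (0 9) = (0 11 3 4 6 9) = [11, 1, 2, 4, 6, 5, 9, 7, 8, 0, 10, 3]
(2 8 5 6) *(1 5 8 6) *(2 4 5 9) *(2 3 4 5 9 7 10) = (1 7 10 2 6 5)(3 4 9) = [0, 7, 6, 4, 9, 1, 5, 10, 8, 3, 2]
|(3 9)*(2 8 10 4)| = 4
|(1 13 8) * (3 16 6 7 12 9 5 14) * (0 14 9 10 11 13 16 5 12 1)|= 20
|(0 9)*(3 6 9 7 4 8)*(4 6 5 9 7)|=|(0 4 8 3 5 9)(6 7)|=6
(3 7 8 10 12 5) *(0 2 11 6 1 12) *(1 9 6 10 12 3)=(0 2 11 10)(1 3 7 8 12 5)(6 9)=[2, 3, 11, 7, 4, 1, 9, 8, 12, 6, 0, 10, 5]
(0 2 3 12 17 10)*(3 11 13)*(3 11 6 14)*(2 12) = (0 12 17 10)(2 6 14 3)(11 13) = [12, 1, 6, 2, 4, 5, 14, 7, 8, 9, 0, 13, 17, 11, 3, 15, 16, 10]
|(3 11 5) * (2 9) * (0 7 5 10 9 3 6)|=|(0 7 5 6)(2 3 11 10 9)|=20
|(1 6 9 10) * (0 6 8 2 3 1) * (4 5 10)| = 12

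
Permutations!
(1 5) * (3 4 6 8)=(1 5)(3 4 6 8)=[0, 5, 2, 4, 6, 1, 8, 7, 3]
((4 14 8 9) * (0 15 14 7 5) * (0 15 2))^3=((0 2)(4 7 5 15 14 8 9))^3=(0 2)(4 15 9 5 8 7 14)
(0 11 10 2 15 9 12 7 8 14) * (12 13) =(0 11 10 2 15 9 13 12 7 8 14) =[11, 1, 15, 3, 4, 5, 6, 8, 14, 13, 2, 10, 7, 12, 0, 9]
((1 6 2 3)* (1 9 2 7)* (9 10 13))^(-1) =(1 7 6)(2 9 13 10 3)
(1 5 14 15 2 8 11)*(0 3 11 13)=(0 3 11 1 5 14 15 2 8 13)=[3, 5, 8, 11, 4, 14, 6, 7, 13, 9, 10, 1, 12, 0, 15, 2]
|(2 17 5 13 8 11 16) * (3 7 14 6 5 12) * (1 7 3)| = |(1 7 14 6 5 13 8 11 16 2 17 12)| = 12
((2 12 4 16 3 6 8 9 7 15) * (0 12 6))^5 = ((0 12 4 16 3)(2 6 8 9 7 15))^5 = (16)(2 15 7 9 8 6)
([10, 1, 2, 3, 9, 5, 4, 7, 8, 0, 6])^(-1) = (0 9 4 6 10)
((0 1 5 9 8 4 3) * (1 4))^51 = ((0 4 3)(1 5 9 8))^51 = (1 8 9 5)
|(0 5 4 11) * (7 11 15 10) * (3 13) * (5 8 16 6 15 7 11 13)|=|(0 8 16 6 15 10 11)(3 5 4 7 13)|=35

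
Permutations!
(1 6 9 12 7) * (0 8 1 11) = (0 8 1 6 9 12 7 11) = [8, 6, 2, 3, 4, 5, 9, 11, 1, 12, 10, 0, 7]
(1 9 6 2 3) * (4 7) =(1 9 6 2 3)(4 7) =[0, 9, 3, 1, 7, 5, 2, 4, 8, 6]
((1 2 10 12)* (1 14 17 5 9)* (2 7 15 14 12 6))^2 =(1 15 17 9 7 14 5)(2 6 10)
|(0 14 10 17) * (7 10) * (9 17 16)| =|(0 14 7 10 16 9 17)| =7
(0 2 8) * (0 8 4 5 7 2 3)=(8)(0 3)(2 4 5 7)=[3, 1, 4, 0, 5, 7, 6, 2, 8]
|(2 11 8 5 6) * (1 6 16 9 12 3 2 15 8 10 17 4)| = |(1 6 15 8 5 16 9 12 3 2 11 10 17 4)| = 14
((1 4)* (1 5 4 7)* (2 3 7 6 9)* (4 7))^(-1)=(1 7 5 4 3 2 9 6)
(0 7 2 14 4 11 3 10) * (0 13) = (0 7 2 14 4 11 3 10 13) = [7, 1, 14, 10, 11, 5, 6, 2, 8, 9, 13, 3, 12, 0, 4]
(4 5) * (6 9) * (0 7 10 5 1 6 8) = (0 7 10 5 4 1 6 9 8) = [7, 6, 2, 3, 1, 4, 9, 10, 0, 8, 5]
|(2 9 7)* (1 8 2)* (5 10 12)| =15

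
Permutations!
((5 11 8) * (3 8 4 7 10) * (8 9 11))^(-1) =(3 10 7 4 11 9)(5 8)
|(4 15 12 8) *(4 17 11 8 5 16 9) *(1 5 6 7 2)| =30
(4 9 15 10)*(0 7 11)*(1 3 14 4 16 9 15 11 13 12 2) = (0 7 13 12 2 1 3 14 4 15 10 16 9 11) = [7, 3, 1, 14, 15, 5, 6, 13, 8, 11, 16, 0, 2, 12, 4, 10, 9]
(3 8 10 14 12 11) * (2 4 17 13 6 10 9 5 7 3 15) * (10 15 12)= (2 4 17 13 6 15)(3 8 9 5 7)(10 14)(11 12)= [0, 1, 4, 8, 17, 7, 15, 3, 9, 5, 14, 12, 11, 6, 10, 2, 16, 13]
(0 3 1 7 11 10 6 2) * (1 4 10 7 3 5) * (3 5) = (0 3 4 10 6 2)(1 5)(7 11) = [3, 5, 0, 4, 10, 1, 2, 11, 8, 9, 6, 7]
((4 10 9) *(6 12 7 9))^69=(4 12)(6 9)(7 10)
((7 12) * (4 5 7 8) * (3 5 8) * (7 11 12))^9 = (3 5 11 12)(4 8)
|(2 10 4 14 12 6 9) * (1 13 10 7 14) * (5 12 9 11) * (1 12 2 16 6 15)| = 24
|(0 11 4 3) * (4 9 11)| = |(0 4 3)(9 11)| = 6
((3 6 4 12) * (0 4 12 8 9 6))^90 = (0 3 12 6 9 8 4)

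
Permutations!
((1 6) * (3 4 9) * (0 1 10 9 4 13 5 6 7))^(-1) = ((0 1 7)(3 13 5 6 10 9))^(-1) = (0 7 1)(3 9 10 6 5 13)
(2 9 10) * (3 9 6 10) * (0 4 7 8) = (0 4 7 8)(2 6 10)(3 9) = [4, 1, 6, 9, 7, 5, 10, 8, 0, 3, 2]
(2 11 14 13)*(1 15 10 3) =(1 15 10 3)(2 11 14 13) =[0, 15, 11, 1, 4, 5, 6, 7, 8, 9, 3, 14, 12, 2, 13, 10]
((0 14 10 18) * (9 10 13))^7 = ((0 14 13 9 10 18))^7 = (0 14 13 9 10 18)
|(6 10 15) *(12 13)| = 6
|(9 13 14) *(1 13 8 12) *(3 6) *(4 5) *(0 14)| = |(0 14 9 8 12 1 13)(3 6)(4 5)| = 14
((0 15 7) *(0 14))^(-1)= ((0 15 7 14))^(-1)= (0 14 7 15)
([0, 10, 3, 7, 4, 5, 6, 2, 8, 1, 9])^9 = [0, 1, 2, 3, 4, 5, 6, 7, 8, 9, 10]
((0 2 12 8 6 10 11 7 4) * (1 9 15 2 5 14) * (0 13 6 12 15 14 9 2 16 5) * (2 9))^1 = ((1 9 14)(2 15 16 5)(4 13 6 10 11 7)(8 12))^1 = (1 9 14)(2 15 16 5)(4 13 6 10 11 7)(8 12)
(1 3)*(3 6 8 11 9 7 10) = (1 6 8 11 9 7 10 3) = [0, 6, 2, 1, 4, 5, 8, 10, 11, 7, 3, 9]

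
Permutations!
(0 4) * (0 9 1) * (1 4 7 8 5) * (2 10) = (0 7 8 5 1)(2 10)(4 9) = [7, 0, 10, 3, 9, 1, 6, 8, 5, 4, 2]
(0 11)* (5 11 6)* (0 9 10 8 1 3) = (0 6 5 11 9 10 8 1 3) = [6, 3, 2, 0, 4, 11, 5, 7, 1, 10, 8, 9]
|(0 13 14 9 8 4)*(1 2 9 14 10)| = |(14)(0 13 10 1 2 9 8 4)| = 8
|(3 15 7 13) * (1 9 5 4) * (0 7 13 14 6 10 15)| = 8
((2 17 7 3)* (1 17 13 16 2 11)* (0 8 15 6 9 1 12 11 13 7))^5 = (0 1 6 8 17 9 15)(11 12)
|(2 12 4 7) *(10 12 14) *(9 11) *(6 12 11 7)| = 6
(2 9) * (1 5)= (1 5)(2 9)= [0, 5, 9, 3, 4, 1, 6, 7, 8, 2]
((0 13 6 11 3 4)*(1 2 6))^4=(0 6)(1 3)(2 4)(11 13)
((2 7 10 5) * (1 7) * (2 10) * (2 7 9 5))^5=(10)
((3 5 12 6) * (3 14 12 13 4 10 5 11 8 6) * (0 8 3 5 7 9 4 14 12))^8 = (0 8 6 12 5 13 14)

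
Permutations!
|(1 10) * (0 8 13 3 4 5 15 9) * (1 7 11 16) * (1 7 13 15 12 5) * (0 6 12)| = |(0 8 15 9 6 12 5)(1 10 13 3 4)(7 11 16)| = 105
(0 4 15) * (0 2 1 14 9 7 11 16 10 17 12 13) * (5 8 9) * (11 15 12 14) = (0 4 12 13)(1 11 16 10 17 14 5 8 9 7 15 2) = [4, 11, 1, 3, 12, 8, 6, 15, 9, 7, 17, 16, 13, 0, 5, 2, 10, 14]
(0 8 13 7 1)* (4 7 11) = (0 8 13 11 4 7 1) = [8, 0, 2, 3, 7, 5, 6, 1, 13, 9, 10, 4, 12, 11]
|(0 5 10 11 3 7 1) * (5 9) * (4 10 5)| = 8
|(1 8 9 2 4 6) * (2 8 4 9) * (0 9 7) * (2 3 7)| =15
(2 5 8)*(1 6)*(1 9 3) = (1 6 9 3)(2 5 8) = [0, 6, 5, 1, 4, 8, 9, 7, 2, 3]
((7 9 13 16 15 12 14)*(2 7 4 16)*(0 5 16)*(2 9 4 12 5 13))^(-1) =((0 13 9 2 7 4)(5 16 15)(12 14))^(-1) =(0 4 7 2 9 13)(5 15 16)(12 14)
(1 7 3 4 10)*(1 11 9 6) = (1 7 3 4 10 11 9 6) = [0, 7, 2, 4, 10, 5, 1, 3, 8, 6, 11, 9]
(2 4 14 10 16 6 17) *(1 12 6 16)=(1 12 6 17 2 4 14 10)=[0, 12, 4, 3, 14, 5, 17, 7, 8, 9, 1, 11, 6, 13, 10, 15, 16, 2]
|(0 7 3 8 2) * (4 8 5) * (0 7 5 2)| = |(0 5 4 8)(2 7 3)| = 12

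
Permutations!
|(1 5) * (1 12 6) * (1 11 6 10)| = 4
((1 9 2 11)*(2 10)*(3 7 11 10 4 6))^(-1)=(1 11 7 3 6 4 9)(2 10)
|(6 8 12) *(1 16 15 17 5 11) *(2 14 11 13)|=9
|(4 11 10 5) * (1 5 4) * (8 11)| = 4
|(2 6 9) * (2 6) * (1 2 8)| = |(1 2 8)(6 9)| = 6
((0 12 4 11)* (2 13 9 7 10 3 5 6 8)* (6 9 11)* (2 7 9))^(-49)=((0 12 4 6 8 7 10 3 5 2 13 11))^(-49)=(0 11 13 2 5 3 10 7 8 6 4 12)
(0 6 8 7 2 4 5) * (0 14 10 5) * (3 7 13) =(0 6 8 13 3 7 2 4)(5 14 10) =[6, 1, 4, 7, 0, 14, 8, 2, 13, 9, 5, 11, 12, 3, 10]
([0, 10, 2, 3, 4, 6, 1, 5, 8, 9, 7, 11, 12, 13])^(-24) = (13)(1 10 7 5 6)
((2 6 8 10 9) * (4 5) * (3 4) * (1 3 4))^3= (1 3)(2 10 6 9 8)(4 5)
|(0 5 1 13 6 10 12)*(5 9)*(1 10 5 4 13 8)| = |(0 9 4 13 6 5 10 12)(1 8)| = 8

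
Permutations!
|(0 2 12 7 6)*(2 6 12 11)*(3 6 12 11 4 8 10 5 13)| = 12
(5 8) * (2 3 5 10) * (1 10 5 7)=(1 10 2 3 7)(5 8)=[0, 10, 3, 7, 4, 8, 6, 1, 5, 9, 2]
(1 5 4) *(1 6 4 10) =(1 5 10)(4 6) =[0, 5, 2, 3, 6, 10, 4, 7, 8, 9, 1]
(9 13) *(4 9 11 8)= (4 9 13 11 8)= [0, 1, 2, 3, 9, 5, 6, 7, 4, 13, 10, 8, 12, 11]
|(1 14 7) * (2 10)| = 6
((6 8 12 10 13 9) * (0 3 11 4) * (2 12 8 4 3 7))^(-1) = ((0 7 2 12 10 13 9 6 4)(3 11))^(-1) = (0 4 6 9 13 10 12 2 7)(3 11)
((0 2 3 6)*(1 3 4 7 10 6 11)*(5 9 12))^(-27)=(12)(0 7)(2 10)(4 6)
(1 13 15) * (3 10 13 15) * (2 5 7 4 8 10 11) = (1 15)(2 5 7 4 8 10 13 3 11) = [0, 15, 5, 11, 8, 7, 6, 4, 10, 9, 13, 2, 12, 3, 14, 1]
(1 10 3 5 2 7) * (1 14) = (1 10 3 5 2 7 14) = [0, 10, 7, 5, 4, 2, 6, 14, 8, 9, 3, 11, 12, 13, 1]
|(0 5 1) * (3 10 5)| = 5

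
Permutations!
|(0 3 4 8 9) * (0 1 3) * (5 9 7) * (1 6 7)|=|(1 3 4 8)(5 9 6 7)|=4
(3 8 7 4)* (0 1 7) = (0 1 7 4 3 8) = [1, 7, 2, 8, 3, 5, 6, 4, 0]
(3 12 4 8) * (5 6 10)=(3 12 4 8)(5 6 10)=[0, 1, 2, 12, 8, 6, 10, 7, 3, 9, 5, 11, 4]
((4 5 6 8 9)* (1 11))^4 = (11)(4 9 8 6 5)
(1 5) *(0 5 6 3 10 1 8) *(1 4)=[5, 6, 2, 10, 1, 8, 3, 7, 0, 9, 4]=(0 5 8)(1 6 3 10 4)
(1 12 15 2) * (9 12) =(1 9 12 15 2) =[0, 9, 1, 3, 4, 5, 6, 7, 8, 12, 10, 11, 15, 13, 14, 2]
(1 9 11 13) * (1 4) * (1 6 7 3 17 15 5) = (1 9 11 13 4 6 7 3 17 15 5) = [0, 9, 2, 17, 6, 1, 7, 3, 8, 11, 10, 13, 12, 4, 14, 5, 16, 15]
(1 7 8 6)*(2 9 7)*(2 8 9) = (1 8 6)(7 9) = [0, 8, 2, 3, 4, 5, 1, 9, 6, 7]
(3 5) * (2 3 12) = (2 3 5 12) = [0, 1, 3, 5, 4, 12, 6, 7, 8, 9, 10, 11, 2]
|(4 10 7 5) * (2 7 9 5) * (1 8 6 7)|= 20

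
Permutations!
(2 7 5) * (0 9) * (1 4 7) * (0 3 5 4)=[9, 0, 1, 5, 7, 2, 6, 4, 8, 3]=(0 9 3 5 2 1)(4 7)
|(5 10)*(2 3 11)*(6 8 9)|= 6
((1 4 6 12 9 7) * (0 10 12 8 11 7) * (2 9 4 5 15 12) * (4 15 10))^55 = (12 15)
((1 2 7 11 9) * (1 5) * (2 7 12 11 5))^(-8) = (12)(1 7 5)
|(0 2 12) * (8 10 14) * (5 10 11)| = 15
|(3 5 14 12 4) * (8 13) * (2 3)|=6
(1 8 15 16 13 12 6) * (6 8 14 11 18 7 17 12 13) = (1 14 11 18 7 17 12 8 15 16 6) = [0, 14, 2, 3, 4, 5, 1, 17, 15, 9, 10, 18, 8, 13, 11, 16, 6, 12, 7]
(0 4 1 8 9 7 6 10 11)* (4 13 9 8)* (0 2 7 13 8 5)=(0 8 5)(1 4)(2 7 6 10 11)(9 13)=[8, 4, 7, 3, 1, 0, 10, 6, 5, 13, 11, 2, 12, 9]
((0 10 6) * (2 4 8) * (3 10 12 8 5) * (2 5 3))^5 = (0 4 12 3 8 10 5 6 2)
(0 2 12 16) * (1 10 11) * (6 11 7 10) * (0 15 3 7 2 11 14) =(0 11 1 6 14)(2 12 16 15 3 7 10) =[11, 6, 12, 7, 4, 5, 14, 10, 8, 9, 2, 1, 16, 13, 0, 3, 15]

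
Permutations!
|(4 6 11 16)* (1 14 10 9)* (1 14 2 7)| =12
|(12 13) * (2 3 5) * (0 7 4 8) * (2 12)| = |(0 7 4 8)(2 3 5 12 13)| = 20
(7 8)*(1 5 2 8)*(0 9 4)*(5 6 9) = [5, 6, 8, 3, 0, 2, 9, 1, 7, 4] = (0 5 2 8 7 1 6 9 4)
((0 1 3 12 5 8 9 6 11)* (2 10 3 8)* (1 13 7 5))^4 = (0 2 1 11 5 12 6 7 3 9 13 10 8) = ((0 13 7 5 2 10 3 12 1 8 9 6 11))^4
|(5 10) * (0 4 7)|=6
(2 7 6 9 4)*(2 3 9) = (2 7 6)(3 9 4) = [0, 1, 7, 9, 3, 5, 2, 6, 8, 4]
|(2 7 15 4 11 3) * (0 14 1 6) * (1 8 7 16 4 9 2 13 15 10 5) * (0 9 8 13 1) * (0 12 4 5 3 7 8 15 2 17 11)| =8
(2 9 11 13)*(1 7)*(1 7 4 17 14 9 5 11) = [0, 4, 5, 3, 17, 11, 6, 7, 8, 1, 10, 13, 12, 2, 9, 15, 16, 14] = (1 4 17 14 9)(2 5 11 13)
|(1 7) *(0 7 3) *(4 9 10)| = |(0 7 1 3)(4 9 10)| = 12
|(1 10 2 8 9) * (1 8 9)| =|(1 10 2 9 8)| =5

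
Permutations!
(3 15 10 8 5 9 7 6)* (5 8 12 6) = [0, 1, 2, 15, 4, 9, 3, 5, 8, 7, 12, 11, 6, 13, 14, 10] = (3 15 10 12 6)(5 9 7)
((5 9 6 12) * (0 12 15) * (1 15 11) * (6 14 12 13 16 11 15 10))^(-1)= (0 15 6 10 1 11 16 13)(5 12 14 9)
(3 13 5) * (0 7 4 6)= (0 7 4 6)(3 13 5)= [7, 1, 2, 13, 6, 3, 0, 4, 8, 9, 10, 11, 12, 5]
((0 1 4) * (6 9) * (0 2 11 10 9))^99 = (0 2 9 1 11 6 4 10)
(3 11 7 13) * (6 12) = (3 11 7 13)(6 12) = [0, 1, 2, 11, 4, 5, 12, 13, 8, 9, 10, 7, 6, 3]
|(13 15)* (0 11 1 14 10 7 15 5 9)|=|(0 11 1 14 10 7 15 13 5 9)|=10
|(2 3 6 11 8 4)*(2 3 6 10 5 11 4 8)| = |(2 6 4 3 10 5 11)| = 7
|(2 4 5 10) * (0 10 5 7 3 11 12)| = 8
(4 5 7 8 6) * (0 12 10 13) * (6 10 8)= (0 12 8 10 13)(4 5 7 6)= [12, 1, 2, 3, 5, 7, 4, 6, 10, 9, 13, 11, 8, 0]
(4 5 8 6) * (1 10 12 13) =(1 10 12 13)(4 5 8 6) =[0, 10, 2, 3, 5, 8, 4, 7, 6, 9, 12, 11, 13, 1]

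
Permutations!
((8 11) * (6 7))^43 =((6 7)(8 11))^43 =(6 7)(8 11)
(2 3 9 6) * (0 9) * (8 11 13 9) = (0 8 11 13 9 6 2 3) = [8, 1, 3, 0, 4, 5, 2, 7, 11, 6, 10, 13, 12, 9]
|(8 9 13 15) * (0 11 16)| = |(0 11 16)(8 9 13 15)| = 12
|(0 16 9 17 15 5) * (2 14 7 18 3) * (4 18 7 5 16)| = |(0 4 18 3 2 14 5)(9 17 15 16)| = 28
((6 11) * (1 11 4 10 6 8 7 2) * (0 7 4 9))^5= (0 8)(1 6)(2 10)(4 7)(9 11)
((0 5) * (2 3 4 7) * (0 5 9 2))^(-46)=(0 2 4)(3 7 9)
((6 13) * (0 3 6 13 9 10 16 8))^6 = (0 8 16 10 9 6 3)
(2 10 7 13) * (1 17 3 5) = [0, 17, 10, 5, 4, 1, 6, 13, 8, 9, 7, 11, 12, 2, 14, 15, 16, 3] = (1 17 3 5)(2 10 7 13)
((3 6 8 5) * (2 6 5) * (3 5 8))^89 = (2 6 3 8)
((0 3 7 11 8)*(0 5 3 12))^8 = ((0 12)(3 7 11 8 5))^8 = (12)(3 8 7 5 11)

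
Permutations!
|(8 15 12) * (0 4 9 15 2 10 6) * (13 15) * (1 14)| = |(0 4 9 13 15 12 8 2 10 6)(1 14)| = 10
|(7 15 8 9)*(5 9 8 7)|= |(5 9)(7 15)|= 2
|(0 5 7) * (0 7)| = |(7)(0 5)| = 2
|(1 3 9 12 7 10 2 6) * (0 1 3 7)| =|(0 1 7 10 2 6 3 9 12)| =9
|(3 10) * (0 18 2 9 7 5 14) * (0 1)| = |(0 18 2 9 7 5 14 1)(3 10)| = 8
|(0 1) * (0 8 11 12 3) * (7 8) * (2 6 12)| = |(0 1 7 8 11 2 6 12 3)| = 9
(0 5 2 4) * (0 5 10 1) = (0 10 1)(2 4 5) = [10, 0, 4, 3, 5, 2, 6, 7, 8, 9, 1]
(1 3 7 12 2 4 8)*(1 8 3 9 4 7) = [0, 9, 7, 1, 3, 5, 6, 12, 8, 4, 10, 11, 2] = (1 9 4 3)(2 7 12)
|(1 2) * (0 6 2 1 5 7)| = 5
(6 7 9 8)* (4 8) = [0, 1, 2, 3, 8, 5, 7, 9, 6, 4] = (4 8 6 7 9)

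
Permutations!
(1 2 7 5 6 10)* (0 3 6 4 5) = (0 3 6 10 1 2 7)(4 5) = [3, 2, 7, 6, 5, 4, 10, 0, 8, 9, 1]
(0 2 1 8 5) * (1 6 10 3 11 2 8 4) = (0 8 5)(1 4)(2 6 10 3 11) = [8, 4, 6, 11, 1, 0, 10, 7, 5, 9, 3, 2]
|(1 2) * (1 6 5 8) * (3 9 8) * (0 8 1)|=|(0 8)(1 2 6 5 3 9)|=6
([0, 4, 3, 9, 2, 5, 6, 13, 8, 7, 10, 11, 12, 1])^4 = [0, 9, 13, 1, 7, 5, 6, 2, 8, 4, 10, 11, 12, 3]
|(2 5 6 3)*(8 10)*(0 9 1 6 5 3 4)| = 10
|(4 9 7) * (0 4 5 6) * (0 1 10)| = 8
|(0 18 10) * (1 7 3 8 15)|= 15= |(0 18 10)(1 7 3 8 15)|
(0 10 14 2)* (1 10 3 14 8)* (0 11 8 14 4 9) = (0 3 4 9)(1 10 14 2 11 8) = [3, 10, 11, 4, 9, 5, 6, 7, 1, 0, 14, 8, 12, 13, 2]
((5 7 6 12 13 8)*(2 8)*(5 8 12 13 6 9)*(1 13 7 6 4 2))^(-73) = ((1 13)(2 12 4)(5 6 7 9))^(-73) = (1 13)(2 4 12)(5 9 7 6)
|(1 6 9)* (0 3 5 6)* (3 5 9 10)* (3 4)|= 8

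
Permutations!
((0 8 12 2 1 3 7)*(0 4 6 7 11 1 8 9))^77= (0 9)(1 11 3)(2 12 8)(4 7 6)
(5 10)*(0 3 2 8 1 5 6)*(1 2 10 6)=(0 3 10 1 5 6)(2 8)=[3, 5, 8, 10, 4, 6, 0, 7, 2, 9, 1]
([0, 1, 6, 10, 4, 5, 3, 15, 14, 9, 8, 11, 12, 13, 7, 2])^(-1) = [0, 1, 15, 6, 4, 5, 2, 14, 10, 9, 3, 11, 12, 13, 8, 7]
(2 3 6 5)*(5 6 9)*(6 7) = (2 3 9 5)(6 7) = [0, 1, 3, 9, 4, 2, 7, 6, 8, 5]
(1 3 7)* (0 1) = (0 1 3 7) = [1, 3, 2, 7, 4, 5, 6, 0]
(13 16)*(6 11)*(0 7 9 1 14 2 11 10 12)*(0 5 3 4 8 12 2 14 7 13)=(0 13 16)(1 7 9)(2 11 6 10)(3 4 8 12 5)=[13, 7, 11, 4, 8, 3, 10, 9, 12, 1, 2, 6, 5, 16, 14, 15, 0]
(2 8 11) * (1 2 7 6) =(1 2 8 11 7 6) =[0, 2, 8, 3, 4, 5, 1, 6, 11, 9, 10, 7]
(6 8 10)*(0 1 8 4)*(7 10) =(0 1 8 7 10 6 4) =[1, 8, 2, 3, 0, 5, 4, 10, 7, 9, 6]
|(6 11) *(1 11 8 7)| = |(1 11 6 8 7)| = 5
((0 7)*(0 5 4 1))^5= ((0 7 5 4 1))^5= (7)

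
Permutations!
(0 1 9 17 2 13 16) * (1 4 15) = [4, 9, 13, 3, 15, 5, 6, 7, 8, 17, 10, 11, 12, 16, 14, 1, 0, 2] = (0 4 15 1 9 17 2 13 16)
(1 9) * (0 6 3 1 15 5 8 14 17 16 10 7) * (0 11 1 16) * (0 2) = [6, 9, 0, 16, 4, 8, 3, 11, 14, 15, 7, 1, 12, 13, 17, 5, 10, 2] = (0 6 3 16 10 7 11 1 9 15 5 8 14 17 2)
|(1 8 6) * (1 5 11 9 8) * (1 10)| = |(1 10)(5 11 9 8 6)| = 10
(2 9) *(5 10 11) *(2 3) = (2 9 3)(5 10 11) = [0, 1, 9, 2, 4, 10, 6, 7, 8, 3, 11, 5]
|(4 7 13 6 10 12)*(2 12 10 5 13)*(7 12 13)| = |(2 13 6 5 7)(4 12)| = 10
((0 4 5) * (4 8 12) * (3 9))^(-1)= ((0 8 12 4 5)(3 9))^(-1)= (0 5 4 12 8)(3 9)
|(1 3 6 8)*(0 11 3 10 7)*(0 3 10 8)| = 6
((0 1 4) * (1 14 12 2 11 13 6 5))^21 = ((0 14 12 2 11 13 6 5 1 4))^21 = (0 14 12 2 11 13 6 5 1 4)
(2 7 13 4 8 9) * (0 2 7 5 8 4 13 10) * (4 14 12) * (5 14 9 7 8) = (0 2 14 12 4 9 8 7 10) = [2, 1, 14, 3, 9, 5, 6, 10, 7, 8, 0, 11, 4, 13, 12]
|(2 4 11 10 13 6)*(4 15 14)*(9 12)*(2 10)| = 30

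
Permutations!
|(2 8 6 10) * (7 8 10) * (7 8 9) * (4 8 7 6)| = 6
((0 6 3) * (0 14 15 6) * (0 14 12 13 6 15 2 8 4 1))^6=(15)(3 13)(6 12)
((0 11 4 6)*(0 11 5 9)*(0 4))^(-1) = ((0 5 9 4 6 11))^(-1) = (0 11 6 4 9 5)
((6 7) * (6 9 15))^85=(6 7 9 15)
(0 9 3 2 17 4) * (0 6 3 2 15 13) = (0 9 2 17 4 6 3 15 13) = [9, 1, 17, 15, 6, 5, 3, 7, 8, 2, 10, 11, 12, 0, 14, 13, 16, 4]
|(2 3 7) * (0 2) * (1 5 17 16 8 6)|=12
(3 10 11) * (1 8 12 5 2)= (1 8 12 5 2)(3 10 11)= [0, 8, 1, 10, 4, 2, 6, 7, 12, 9, 11, 3, 5]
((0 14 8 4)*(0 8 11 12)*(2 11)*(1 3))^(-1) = (0 12 11 2 14)(1 3)(4 8) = ((0 14 2 11 12)(1 3)(4 8))^(-1)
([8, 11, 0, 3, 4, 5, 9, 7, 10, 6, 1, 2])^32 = (0 10 11)(1 2 8)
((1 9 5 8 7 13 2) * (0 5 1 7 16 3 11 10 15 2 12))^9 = (0 7 10 16)(1 9)(2 11 8 12)(3 5 13 15)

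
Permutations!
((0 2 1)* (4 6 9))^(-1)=(0 1 2)(4 9 6)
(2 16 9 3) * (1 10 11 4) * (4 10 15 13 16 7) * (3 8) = [0, 15, 7, 2, 1, 5, 6, 4, 3, 8, 11, 10, 12, 16, 14, 13, 9] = (1 15 13 16 9 8 3 2 7 4)(10 11)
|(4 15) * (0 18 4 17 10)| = 6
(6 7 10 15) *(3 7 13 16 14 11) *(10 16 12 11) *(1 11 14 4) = (1 11 3 7 16 4)(6 13 12 14 10 15) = [0, 11, 2, 7, 1, 5, 13, 16, 8, 9, 15, 3, 14, 12, 10, 6, 4]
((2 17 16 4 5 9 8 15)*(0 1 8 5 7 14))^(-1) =((0 1 8 15 2 17 16 4 7 14)(5 9))^(-1) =(0 14 7 4 16 17 2 15 8 1)(5 9)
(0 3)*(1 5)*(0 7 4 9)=(0 3 7 4 9)(1 5)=[3, 5, 2, 7, 9, 1, 6, 4, 8, 0]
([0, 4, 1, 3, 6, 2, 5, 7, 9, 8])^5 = (8 9)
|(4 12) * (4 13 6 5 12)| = |(5 12 13 6)| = 4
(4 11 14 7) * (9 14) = [0, 1, 2, 3, 11, 5, 6, 4, 8, 14, 10, 9, 12, 13, 7] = (4 11 9 14 7)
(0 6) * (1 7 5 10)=(0 6)(1 7 5 10)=[6, 7, 2, 3, 4, 10, 0, 5, 8, 9, 1]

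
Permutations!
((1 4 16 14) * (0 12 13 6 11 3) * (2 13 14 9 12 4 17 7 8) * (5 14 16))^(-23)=(0 14 7 13 3 5 17 2 11 4 1 8 6)(9 12 16)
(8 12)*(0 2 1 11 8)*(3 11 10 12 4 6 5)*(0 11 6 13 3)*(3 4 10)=(0 2 1 3 6 5)(4 13)(8 10 12 11)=[2, 3, 1, 6, 13, 0, 5, 7, 10, 9, 12, 8, 11, 4]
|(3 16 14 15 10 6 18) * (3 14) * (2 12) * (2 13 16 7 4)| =|(2 12 13 16 3 7 4)(6 18 14 15 10)| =35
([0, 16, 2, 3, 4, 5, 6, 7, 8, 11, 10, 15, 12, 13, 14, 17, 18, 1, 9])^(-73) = [0, 11, 2, 3, 4, 5, 6, 7, 8, 1, 10, 16, 12, 13, 14, 18, 15, 9, 17]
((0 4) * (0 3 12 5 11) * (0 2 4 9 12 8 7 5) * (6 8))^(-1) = (0 12 9)(2 11 5 7 8 6 3 4)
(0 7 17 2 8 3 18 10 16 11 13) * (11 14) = (0 7 17 2 8 3 18 10 16 14 11 13) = [7, 1, 8, 18, 4, 5, 6, 17, 3, 9, 16, 13, 12, 0, 11, 15, 14, 2, 10]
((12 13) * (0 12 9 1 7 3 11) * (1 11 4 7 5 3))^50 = (13)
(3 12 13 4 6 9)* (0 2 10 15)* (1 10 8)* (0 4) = (0 2 8 1 10 15 4 6 9 3 12 13) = [2, 10, 8, 12, 6, 5, 9, 7, 1, 3, 15, 11, 13, 0, 14, 4]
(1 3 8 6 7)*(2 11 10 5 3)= [0, 2, 11, 8, 4, 3, 7, 1, 6, 9, 5, 10]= (1 2 11 10 5 3 8 6 7)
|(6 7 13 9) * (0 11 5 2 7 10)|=|(0 11 5 2 7 13 9 6 10)|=9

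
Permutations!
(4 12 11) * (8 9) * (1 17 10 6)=(1 17 10 6)(4 12 11)(8 9)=[0, 17, 2, 3, 12, 5, 1, 7, 9, 8, 6, 4, 11, 13, 14, 15, 16, 10]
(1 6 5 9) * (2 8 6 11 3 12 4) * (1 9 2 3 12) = [0, 11, 8, 1, 3, 2, 5, 7, 6, 9, 10, 12, 4] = (1 11 12 4 3)(2 8 6 5)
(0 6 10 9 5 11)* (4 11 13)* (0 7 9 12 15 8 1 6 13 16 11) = (0 13 4)(1 6 10 12 15 8)(5 16 11 7 9) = [13, 6, 2, 3, 0, 16, 10, 9, 1, 5, 12, 7, 15, 4, 14, 8, 11]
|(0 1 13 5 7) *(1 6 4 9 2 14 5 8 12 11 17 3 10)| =8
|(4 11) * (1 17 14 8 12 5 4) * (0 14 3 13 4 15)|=|(0 14 8 12 5 15)(1 17 3 13 4 11)|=6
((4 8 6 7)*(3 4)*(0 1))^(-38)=(3 8 7 4 6)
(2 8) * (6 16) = [0, 1, 8, 3, 4, 5, 16, 7, 2, 9, 10, 11, 12, 13, 14, 15, 6] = (2 8)(6 16)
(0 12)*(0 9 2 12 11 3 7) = (0 11 3 7)(2 12 9) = [11, 1, 12, 7, 4, 5, 6, 0, 8, 2, 10, 3, 9]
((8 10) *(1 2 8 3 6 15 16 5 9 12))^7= ((1 2 8 10 3 6 15 16 5 9 12))^7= (1 16 10 12 15 8 9 6 2 5 3)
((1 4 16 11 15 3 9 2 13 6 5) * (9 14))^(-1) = (1 5 6 13 2 9 14 3 15 11 16 4) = ((1 4 16 11 15 3 14 9 2 13 6 5))^(-1)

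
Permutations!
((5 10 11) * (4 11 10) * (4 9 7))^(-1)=(4 7 9 5 11)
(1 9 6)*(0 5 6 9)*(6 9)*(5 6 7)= [6, 0, 2, 3, 4, 9, 1, 5, 8, 7]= (0 6 1)(5 9 7)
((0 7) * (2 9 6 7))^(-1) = (0 7 6 9 2)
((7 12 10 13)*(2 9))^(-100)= (13)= ((2 9)(7 12 10 13))^(-100)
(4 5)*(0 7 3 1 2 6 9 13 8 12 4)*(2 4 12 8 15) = [7, 4, 6, 1, 5, 0, 9, 3, 8, 13, 10, 11, 12, 15, 14, 2] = (0 7 3 1 4 5)(2 6 9 13 15)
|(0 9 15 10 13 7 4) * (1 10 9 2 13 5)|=30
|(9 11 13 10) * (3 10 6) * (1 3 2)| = |(1 3 10 9 11 13 6 2)| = 8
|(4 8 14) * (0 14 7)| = |(0 14 4 8 7)| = 5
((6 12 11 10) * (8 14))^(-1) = ((6 12 11 10)(8 14))^(-1) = (6 10 11 12)(8 14)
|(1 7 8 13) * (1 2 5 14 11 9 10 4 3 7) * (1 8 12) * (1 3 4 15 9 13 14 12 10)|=|(1 8 14 11 13 2 5 12 3 7 10 15 9)|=13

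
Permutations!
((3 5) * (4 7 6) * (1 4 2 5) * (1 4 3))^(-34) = (1 3 4 7 6 2 5)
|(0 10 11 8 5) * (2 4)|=|(0 10 11 8 5)(2 4)|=10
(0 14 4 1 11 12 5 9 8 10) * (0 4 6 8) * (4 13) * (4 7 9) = [14, 11, 2, 3, 1, 4, 8, 9, 10, 0, 13, 12, 5, 7, 6] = (0 14 6 8 10 13 7 9)(1 11 12 5 4)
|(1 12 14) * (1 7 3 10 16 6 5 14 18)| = 21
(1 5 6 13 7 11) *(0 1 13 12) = (0 1 5 6 12)(7 11 13) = [1, 5, 2, 3, 4, 6, 12, 11, 8, 9, 10, 13, 0, 7]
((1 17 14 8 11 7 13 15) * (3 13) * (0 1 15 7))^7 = ((0 1 17 14 8 11)(3 13 7))^7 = (0 1 17 14 8 11)(3 13 7)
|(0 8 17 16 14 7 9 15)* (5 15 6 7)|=21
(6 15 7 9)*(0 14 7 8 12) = (0 14 7 9 6 15 8 12) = [14, 1, 2, 3, 4, 5, 15, 9, 12, 6, 10, 11, 0, 13, 7, 8]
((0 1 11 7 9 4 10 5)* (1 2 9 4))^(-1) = ((0 2 9 1 11 7 4 10 5))^(-1) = (0 5 10 4 7 11 1 9 2)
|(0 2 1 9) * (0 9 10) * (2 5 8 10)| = |(0 5 8 10)(1 2)| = 4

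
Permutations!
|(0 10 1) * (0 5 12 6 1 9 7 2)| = 20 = |(0 10 9 7 2)(1 5 12 6)|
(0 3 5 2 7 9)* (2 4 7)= (0 3 5 4 7 9)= [3, 1, 2, 5, 7, 4, 6, 9, 8, 0]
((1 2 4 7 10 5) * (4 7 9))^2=((1 2 7 10 5)(4 9))^2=(1 7 5 2 10)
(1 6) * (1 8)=[0, 6, 2, 3, 4, 5, 8, 7, 1]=(1 6 8)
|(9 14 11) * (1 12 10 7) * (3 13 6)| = 12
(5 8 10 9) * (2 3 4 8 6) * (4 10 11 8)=(2 3 10 9 5 6)(8 11)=[0, 1, 3, 10, 4, 6, 2, 7, 11, 5, 9, 8]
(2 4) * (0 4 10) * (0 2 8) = (0 4 8)(2 10) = [4, 1, 10, 3, 8, 5, 6, 7, 0, 9, 2]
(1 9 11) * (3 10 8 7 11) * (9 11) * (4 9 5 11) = (1 4 9 3 10 8 7 5 11) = [0, 4, 2, 10, 9, 11, 6, 5, 7, 3, 8, 1]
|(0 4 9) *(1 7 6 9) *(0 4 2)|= |(0 2)(1 7 6 9 4)|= 10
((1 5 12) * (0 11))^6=(12)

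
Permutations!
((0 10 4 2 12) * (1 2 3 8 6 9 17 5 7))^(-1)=(0 12 2 1 7 5 17 9 6 8 3 4 10)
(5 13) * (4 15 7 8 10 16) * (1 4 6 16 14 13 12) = (1 4 15 7 8 10 14 13 5 12)(6 16) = [0, 4, 2, 3, 15, 12, 16, 8, 10, 9, 14, 11, 1, 5, 13, 7, 6]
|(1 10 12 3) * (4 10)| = 5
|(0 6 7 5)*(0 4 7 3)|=3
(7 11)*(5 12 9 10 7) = [0, 1, 2, 3, 4, 12, 6, 11, 8, 10, 7, 5, 9] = (5 12 9 10 7 11)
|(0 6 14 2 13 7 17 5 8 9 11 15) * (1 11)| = 13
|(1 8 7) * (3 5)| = 6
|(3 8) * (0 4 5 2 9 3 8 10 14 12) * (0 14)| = 14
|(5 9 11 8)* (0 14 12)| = 12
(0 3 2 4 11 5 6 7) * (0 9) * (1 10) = (0 3 2 4 11 5 6 7 9)(1 10) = [3, 10, 4, 2, 11, 6, 7, 9, 8, 0, 1, 5]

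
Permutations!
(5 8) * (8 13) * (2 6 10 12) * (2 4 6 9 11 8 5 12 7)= (2 9 11 8 12 4 6 10 7)(5 13)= [0, 1, 9, 3, 6, 13, 10, 2, 12, 11, 7, 8, 4, 5]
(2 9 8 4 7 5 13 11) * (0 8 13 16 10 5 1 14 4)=[8, 14, 9, 3, 7, 16, 6, 1, 0, 13, 5, 2, 12, 11, 4, 15, 10]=(0 8)(1 14 4 7)(2 9 13 11)(5 16 10)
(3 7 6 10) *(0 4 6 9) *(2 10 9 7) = [4, 1, 10, 2, 6, 5, 9, 7, 8, 0, 3] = (0 4 6 9)(2 10 3)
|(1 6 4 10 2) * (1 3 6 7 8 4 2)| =|(1 7 8 4 10)(2 3 6)| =15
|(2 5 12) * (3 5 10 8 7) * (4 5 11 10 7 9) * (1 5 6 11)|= |(1 5 12 2 7 3)(4 6 11 10 8 9)|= 6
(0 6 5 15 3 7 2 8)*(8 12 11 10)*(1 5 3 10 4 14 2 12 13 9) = (0 6 3 7 12 11 4 14 2 13 9 1 5 15 10 8) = [6, 5, 13, 7, 14, 15, 3, 12, 0, 1, 8, 4, 11, 9, 2, 10]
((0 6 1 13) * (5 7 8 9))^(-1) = ((0 6 1 13)(5 7 8 9))^(-1) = (0 13 1 6)(5 9 8 7)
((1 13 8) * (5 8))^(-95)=(1 13 5 8)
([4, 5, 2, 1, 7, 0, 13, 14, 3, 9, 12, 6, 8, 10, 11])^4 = (0 11 12 5 14 10 1 7 13 3 4 6 8)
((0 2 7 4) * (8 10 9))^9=(10)(0 2 7 4)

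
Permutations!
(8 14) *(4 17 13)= (4 17 13)(8 14)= [0, 1, 2, 3, 17, 5, 6, 7, 14, 9, 10, 11, 12, 4, 8, 15, 16, 13]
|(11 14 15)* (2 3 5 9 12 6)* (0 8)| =6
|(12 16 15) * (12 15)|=|(12 16)|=2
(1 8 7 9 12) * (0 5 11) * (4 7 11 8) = (0 5 8 11)(1 4 7 9 12) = [5, 4, 2, 3, 7, 8, 6, 9, 11, 12, 10, 0, 1]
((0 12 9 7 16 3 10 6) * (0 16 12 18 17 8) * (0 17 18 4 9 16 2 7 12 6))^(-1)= (18)(0 10 3 16 12 9 4)(2 6 7)(8 17)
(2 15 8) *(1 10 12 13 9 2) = (1 10 12 13 9 2 15 8) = [0, 10, 15, 3, 4, 5, 6, 7, 1, 2, 12, 11, 13, 9, 14, 8]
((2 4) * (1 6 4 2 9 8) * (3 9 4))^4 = ((1 6 3 9 8))^4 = (1 8 9 3 6)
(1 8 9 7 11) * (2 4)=[0, 8, 4, 3, 2, 5, 6, 11, 9, 7, 10, 1]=(1 8 9 7 11)(2 4)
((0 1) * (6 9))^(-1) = (0 1)(6 9) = ((0 1)(6 9))^(-1)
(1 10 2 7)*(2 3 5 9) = (1 10 3 5 9 2 7) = [0, 10, 7, 5, 4, 9, 6, 1, 8, 2, 3]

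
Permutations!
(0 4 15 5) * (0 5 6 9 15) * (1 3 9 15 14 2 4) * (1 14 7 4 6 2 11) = [14, 3, 6, 9, 0, 5, 15, 4, 8, 7, 10, 1, 12, 13, 11, 2] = (0 14 11 1 3 9 7 4)(2 6 15)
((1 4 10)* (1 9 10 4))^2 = (10)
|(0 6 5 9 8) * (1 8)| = 6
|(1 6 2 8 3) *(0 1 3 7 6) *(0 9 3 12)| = |(0 1 9 3 12)(2 8 7 6)| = 20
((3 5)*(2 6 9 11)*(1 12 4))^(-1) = (1 4 12)(2 11 9 6)(3 5) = ((1 12 4)(2 6 9 11)(3 5))^(-1)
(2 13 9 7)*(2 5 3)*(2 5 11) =(2 13 9 7 11)(3 5) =[0, 1, 13, 5, 4, 3, 6, 11, 8, 7, 10, 2, 12, 9]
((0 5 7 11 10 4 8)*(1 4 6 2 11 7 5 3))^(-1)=(0 8 4 1 3)(2 6 10 11)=((0 3 1 4 8)(2 11 10 6))^(-1)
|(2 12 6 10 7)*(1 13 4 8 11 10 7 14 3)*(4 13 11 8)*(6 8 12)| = 30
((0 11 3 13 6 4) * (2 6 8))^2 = (0 3 8 6)(2 4 11 13)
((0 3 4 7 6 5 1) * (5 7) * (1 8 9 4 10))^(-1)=(0 1 10 3)(4 9 8 5)(6 7)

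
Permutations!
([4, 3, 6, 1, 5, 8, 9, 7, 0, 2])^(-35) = [4, 3, 6, 1, 5, 8, 9, 7, 0, 2]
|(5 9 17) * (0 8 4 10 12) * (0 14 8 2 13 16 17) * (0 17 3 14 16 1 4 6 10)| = 105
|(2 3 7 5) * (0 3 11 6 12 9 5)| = |(0 3 7)(2 11 6 12 9 5)| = 6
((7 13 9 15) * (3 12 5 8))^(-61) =((3 12 5 8)(7 13 9 15))^(-61) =(3 8 5 12)(7 15 9 13)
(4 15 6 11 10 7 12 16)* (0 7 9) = [7, 1, 2, 3, 15, 5, 11, 12, 8, 0, 9, 10, 16, 13, 14, 6, 4] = (0 7 12 16 4 15 6 11 10 9)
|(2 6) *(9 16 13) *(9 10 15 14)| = 6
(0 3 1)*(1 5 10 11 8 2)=(0 3 5 10 11 8 2 1)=[3, 0, 1, 5, 4, 10, 6, 7, 2, 9, 11, 8]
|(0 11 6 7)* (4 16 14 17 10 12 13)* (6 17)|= |(0 11 17 10 12 13 4 16 14 6 7)|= 11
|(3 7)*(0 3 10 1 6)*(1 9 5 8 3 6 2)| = 6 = |(0 6)(1 2)(3 7 10 9 5 8)|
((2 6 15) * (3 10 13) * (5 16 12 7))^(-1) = ((2 6 15)(3 10 13)(5 16 12 7))^(-1) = (2 15 6)(3 13 10)(5 7 12 16)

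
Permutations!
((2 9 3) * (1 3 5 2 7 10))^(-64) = ((1 3 7 10)(2 9 5))^(-64) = (10)(2 5 9)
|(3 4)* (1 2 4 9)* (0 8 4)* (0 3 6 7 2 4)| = 14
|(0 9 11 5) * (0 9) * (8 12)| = |(5 9 11)(8 12)| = 6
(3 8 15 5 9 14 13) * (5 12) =(3 8 15 12 5 9 14 13) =[0, 1, 2, 8, 4, 9, 6, 7, 15, 14, 10, 11, 5, 3, 13, 12]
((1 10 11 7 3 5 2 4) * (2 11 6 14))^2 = (1 6 2)(3 11)(4 10 14)(5 7)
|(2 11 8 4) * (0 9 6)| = |(0 9 6)(2 11 8 4)| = 12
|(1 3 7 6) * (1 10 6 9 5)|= |(1 3 7 9 5)(6 10)|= 10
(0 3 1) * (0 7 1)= (0 3)(1 7)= [3, 7, 2, 0, 4, 5, 6, 1]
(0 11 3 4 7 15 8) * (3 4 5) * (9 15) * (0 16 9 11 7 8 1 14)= (0 7 11 4 8 16 9 15 1 14)(3 5)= [7, 14, 2, 5, 8, 3, 6, 11, 16, 15, 10, 4, 12, 13, 0, 1, 9]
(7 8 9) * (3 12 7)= (3 12 7 8 9)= [0, 1, 2, 12, 4, 5, 6, 8, 9, 3, 10, 11, 7]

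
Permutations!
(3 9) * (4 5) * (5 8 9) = [0, 1, 2, 5, 8, 4, 6, 7, 9, 3] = (3 5 4 8 9)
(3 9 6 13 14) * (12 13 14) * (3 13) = (3 9 6 14 13 12) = [0, 1, 2, 9, 4, 5, 14, 7, 8, 6, 10, 11, 3, 12, 13]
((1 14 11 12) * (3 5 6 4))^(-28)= (14)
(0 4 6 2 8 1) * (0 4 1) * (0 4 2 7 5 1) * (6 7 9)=(1 2 8 4 7 5)(6 9)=[0, 2, 8, 3, 7, 1, 9, 5, 4, 6]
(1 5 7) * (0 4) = (0 4)(1 5 7) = [4, 5, 2, 3, 0, 7, 6, 1]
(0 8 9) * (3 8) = [3, 1, 2, 8, 4, 5, 6, 7, 9, 0] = (0 3 8 9)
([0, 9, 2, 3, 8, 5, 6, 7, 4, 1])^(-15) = (1 9)(4 8)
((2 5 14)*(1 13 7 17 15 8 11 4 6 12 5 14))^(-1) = ((1 13 7 17 15 8 11 4 6 12 5)(2 14))^(-1) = (1 5 12 6 4 11 8 15 17 7 13)(2 14)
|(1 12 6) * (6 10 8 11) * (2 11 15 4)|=9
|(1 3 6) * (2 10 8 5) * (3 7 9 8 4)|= 10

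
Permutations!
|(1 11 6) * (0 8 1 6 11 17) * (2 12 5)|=12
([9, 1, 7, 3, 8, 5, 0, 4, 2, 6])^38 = [6, 1, 4, 3, 2, 5, 9, 8, 7, 0]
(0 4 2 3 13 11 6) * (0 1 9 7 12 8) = [4, 9, 3, 13, 2, 5, 1, 12, 0, 7, 10, 6, 8, 11] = (0 4 2 3 13 11 6 1 9 7 12 8)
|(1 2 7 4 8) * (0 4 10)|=7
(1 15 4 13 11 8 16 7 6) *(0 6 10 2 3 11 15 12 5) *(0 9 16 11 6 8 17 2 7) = (0 8 11 17 2 3 6 1 12 5 9 16)(4 13 15)(7 10) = [8, 12, 3, 6, 13, 9, 1, 10, 11, 16, 7, 17, 5, 15, 14, 4, 0, 2]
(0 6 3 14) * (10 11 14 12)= (0 6 3 12 10 11 14)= [6, 1, 2, 12, 4, 5, 3, 7, 8, 9, 11, 14, 10, 13, 0]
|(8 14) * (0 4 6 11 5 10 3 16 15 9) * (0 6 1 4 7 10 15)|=|(0 7 10 3 16)(1 4)(5 15 9 6 11)(8 14)|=10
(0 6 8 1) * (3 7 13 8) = (0 6 3 7 13 8 1) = [6, 0, 2, 7, 4, 5, 3, 13, 1, 9, 10, 11, 12, 8]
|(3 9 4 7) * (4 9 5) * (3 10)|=5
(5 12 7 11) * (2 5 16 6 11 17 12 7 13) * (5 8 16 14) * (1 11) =(1 11 14 5 7 17 12 13 2 8 16 6) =[0, 11, 8, 3, 4, 7, 1, 17, 16, 9, 10, 14, 13, 2, 5, 15, 6, 12]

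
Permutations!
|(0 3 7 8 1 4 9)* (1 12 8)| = 6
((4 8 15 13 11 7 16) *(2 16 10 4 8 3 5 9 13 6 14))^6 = (16)(3 10 11 9)(4 7 13 5)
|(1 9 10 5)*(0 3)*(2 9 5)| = |(0 3)(1 5)(2 9 10)| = 6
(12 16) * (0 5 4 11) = (0 5 4 11)(12 16) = [5, 1, 2, 3, 11, 4, 6, 7, 8, 9, 10, 0, 16, 13, 14, 15, 12]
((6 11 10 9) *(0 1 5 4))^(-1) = (0 4 5 1)(6 9 10 11)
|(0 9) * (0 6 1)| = |(0 9 6 1)| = 4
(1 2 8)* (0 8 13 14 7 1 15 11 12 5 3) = (0 8 15 11 12 5 3)(1 2 13 14 7) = [8, 2, 13, 0, 4, 3, 6, 1, 15, 9, 10, 12, 5, 14, 7, 11]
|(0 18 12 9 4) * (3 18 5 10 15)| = |(0 5 10 15 3 18 12 9 4)| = 9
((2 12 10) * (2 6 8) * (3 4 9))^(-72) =((2 12 10 6 8)(3 4 9))^(-72) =(2 6 12 8 10)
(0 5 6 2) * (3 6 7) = [5, 1, 0, 6, 4, 7, 2, 3] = (0 5 7 3 6 2)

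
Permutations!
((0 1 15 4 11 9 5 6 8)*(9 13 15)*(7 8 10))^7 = ((0 1 9 5 6 10 7 8)(4 11 13 15))^7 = (0 8 7 10 6 5 9 1)(4 15 13 11)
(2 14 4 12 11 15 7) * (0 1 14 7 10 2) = (0 1 14 4 12 11 15 10 2 7) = [1, 14, 7, 3, 12, 5, 6, 0, 8, 9, 2, 15, 11, 13, 4, 10]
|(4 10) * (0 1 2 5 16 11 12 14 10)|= |(0 1 2 5 16 11 12 14 10 4)|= 10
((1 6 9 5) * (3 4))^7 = ((1 6 9 5)(3 4))^7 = (1 5 9 6)(3 4)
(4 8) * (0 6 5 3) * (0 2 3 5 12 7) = (0 6 12 7)(2 3)(4 8) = [6, 1, 3, 2, 8, 5, 12, 0, 4, 9, 10, 11, 7]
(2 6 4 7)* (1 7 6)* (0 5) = (0 5)(1 7 2)(4 6) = [5, 7, 1, 3, 6, 0, 4, 2]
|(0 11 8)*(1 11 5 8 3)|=|(0 5 8)(1 11 3)|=3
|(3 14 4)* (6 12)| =|(3 14 4)(6 12)| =6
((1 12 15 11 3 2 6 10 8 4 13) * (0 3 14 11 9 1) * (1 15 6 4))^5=((0 3 2 4 13)(1 12 6 10 8)(9 15)(11 14))^5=(9 15)(11 14)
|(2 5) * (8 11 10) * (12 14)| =|(2 5)(8 11 10)(12 14)| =6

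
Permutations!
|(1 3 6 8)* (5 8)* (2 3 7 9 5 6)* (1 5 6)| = |(1 7 9 6)(2 3)(5 8)| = 4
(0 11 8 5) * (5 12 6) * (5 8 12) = [11, 1, 2, 3, 4, 0, 8, 7, 5, 9, 10, 12, 6] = (0 11 12 6 8 5)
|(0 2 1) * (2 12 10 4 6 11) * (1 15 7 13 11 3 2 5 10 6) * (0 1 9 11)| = |(0 12 6 3 2 15 7 13)(4 9 11 5 10)| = 40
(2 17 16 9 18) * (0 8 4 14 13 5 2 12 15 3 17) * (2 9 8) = (0 2)(3 17 16 8 4 14 13 5 9 18 12 15) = [2, 1, 0, 17, 14, 9, 6, 7, 4, 18, 10, 11, 15, 5, 13, 3, 8, 16, 12]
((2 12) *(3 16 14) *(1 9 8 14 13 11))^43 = (1 14 13 9 3 11 8 16)(2 12)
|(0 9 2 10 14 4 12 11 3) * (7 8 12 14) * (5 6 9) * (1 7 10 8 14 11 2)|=|(0 5 6 9 1 7 14 4 11 3)(2 8 12)|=30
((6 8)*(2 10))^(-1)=(2 10)(6 8)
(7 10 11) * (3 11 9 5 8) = (3 11 7 10 9 5 8) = [0, 1, 2, 11, 4, 8, 6, 10, 3, 5, 9, 7]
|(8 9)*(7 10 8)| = |(7 10 8 9)| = 4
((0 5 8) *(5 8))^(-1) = ((0 8))^(-1) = (0 8)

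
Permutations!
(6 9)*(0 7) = [7, 1, 2, 3, 4, 5, 9, 0, 8, 6] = (0 7)(6 9)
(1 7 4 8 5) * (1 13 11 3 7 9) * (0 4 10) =(0 4 8 5 13 11 3 7 10)(1 9) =[4, 9, 2, 7, 8, 13, 6, 10, 5, 1, 0, 3, 12, 11]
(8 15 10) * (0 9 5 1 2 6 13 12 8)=(0 9 5 1 2 6 13 12 8 15 10)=[9, 2, 6, 3, 4, 1, 13, 7, 15, 5, 0, 11, 8, 12, 14, 10]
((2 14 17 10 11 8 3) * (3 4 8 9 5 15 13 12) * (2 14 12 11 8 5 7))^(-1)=(2 7 9 11 13 15 5 4 8 10 17 14 3 12)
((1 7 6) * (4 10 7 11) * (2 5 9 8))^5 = (1 6 7 10 4 11)(2 5 9 8)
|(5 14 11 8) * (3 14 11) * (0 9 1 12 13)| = 30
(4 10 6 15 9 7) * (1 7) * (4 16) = (1 7 16 4 10 6 15 9) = [0, 7, 2, 3, 10, 5, 15, 16, 8, 1, 6, 11, 12, 13, 14, 9, 4]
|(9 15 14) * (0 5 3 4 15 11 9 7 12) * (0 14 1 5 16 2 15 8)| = 18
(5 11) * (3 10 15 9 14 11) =[0, 1, 2, 10, 4, 3, 6, 7, 8, 14, 15, 5, 12, 13, 11, 9] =(3 10 15 9 14 11 5)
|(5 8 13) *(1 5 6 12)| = |(1 5 8 13 6 12)| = 6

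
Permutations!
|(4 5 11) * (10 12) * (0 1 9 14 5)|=14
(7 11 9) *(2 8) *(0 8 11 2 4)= (0 8 4)(2 11 9 7)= [8, 1, 11, 3, 0, 5, 6, 2, 4, 7, 10, 9]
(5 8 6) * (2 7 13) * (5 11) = (2 7 13)(5 8 6 11) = [0, 1, 7, 3, 4, 8, 11, 13, 6, 9, 10, 5, 12, 2]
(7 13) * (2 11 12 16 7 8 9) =(2 11 12 16 7 13 8 9) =[0, 1, 11, 3, 4, 5, 6, 13, 9, 2, 10, 12, 16, 8, 14, 15, 7]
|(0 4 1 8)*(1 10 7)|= |(0 4 10 7 1 8)|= 6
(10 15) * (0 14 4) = (0 14 4)(10 15) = [14, 1, 2, 3, 0, 5, 6, 7, 8, 9, 15, 11, 12, 13, 4, 10]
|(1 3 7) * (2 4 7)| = 5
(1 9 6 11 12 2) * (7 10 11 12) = (1 9 6 12 2)(7 10 11) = [0, 9, 1, 3, 4, 5, 12, 10, 8, 6, 11, 7, 2]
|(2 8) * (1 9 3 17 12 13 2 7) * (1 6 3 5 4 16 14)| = 24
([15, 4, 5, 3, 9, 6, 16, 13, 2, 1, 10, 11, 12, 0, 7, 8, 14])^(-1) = [13, 9, 8, 3, 1, 2, 5, 14, 15, 4, 10, 11, 12, 7, 16, 0, 6]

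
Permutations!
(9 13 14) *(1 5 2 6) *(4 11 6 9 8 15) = (1 5 2 9 13 14 8 15 4 11 6) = [0, 5, 9, 3, 11, 2, 1, 7, 15, 13, 10, 6, 12, 14, 8, 4]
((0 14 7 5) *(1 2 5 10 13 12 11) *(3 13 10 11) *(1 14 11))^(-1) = (0 5 2 1 7 14 11)(3 12 13)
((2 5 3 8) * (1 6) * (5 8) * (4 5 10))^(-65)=(1 6)(2 8)(3 5 4 10)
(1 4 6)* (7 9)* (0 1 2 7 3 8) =(0 1 4 6 2 7 9 3 8) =[1, 4, 7, 8, 6, 5, 2, 9, 0, 3]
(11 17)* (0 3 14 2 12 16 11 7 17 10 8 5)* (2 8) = (0 3 14 8 5)(2 12 16 11 10)(7 17) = [3, 1, 12, 14, 4, 0, 6, 17, 5, 9, 2, 10, 16, 13, 8, 15, 11, 7]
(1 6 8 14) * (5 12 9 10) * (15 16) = [0, 6, 2, 3, 4, 12, 8, 7, 14, 10, 5, 11, 9, 13, 1, 16, 15] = (1 6 8 14)(5 12 9 10)(15 16)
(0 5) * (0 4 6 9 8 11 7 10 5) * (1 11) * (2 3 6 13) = (1 11 7 10 5 4 13 2 3 6 9 8) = [0, 11, 3, 6, 13, 4, 9, 10, 1, 8, 5, 7, 12, 2]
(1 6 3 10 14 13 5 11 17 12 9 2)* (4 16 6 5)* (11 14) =(1 5 14 13 4 16 6 3 10 11 17 12 9 2) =[0, 5, 1, 10, 16, 14, 3, 7, 8, 2, 11, 17, 9, 4, 13, 15, 6, 12]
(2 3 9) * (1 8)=(1 8)(2 3 9)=[0, 8, 3, 9, 4, 5, 6, 7, 1, 2]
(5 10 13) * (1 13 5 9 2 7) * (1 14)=[0, 13, 7, 3, 4, 10, 6, 14, 8, 2, 5, 11, 12, 9, 1]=(1 13 9 2 7 14)(5 10)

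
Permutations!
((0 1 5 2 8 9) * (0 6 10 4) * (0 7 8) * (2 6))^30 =((0 1 5 6 10 4 7 8 9 2))^30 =(10)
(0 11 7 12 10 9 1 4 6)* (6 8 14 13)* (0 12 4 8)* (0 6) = (0 11 7 4 6 12 10 9 1 8 14 13) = [11, 8, 2, 3, 6, 5, 12, 4, 14, 1, 9, 7, 10, 0, 13]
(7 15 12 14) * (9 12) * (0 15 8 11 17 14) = (0 15 9 12)(7 8 11 17 14) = [15, 1, 2, 3, 4, 5, 6, 8, 11, 12, 10, 17, 0, 13, 7, 9, 16, 14]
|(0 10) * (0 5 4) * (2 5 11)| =6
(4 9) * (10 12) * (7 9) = (4 7 9)(10 12) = [0, 1, 2, 3, 7, 5, 6, 9, 8, 4, 12, 11, 10]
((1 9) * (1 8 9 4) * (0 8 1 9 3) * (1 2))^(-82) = (0 3 8)(1 9)(2 4)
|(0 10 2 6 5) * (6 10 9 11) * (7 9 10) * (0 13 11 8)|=|(0 10 2 7 9 8)(5 13 11 6)|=12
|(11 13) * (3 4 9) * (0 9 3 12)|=6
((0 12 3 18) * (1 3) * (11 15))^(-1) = (0 18 3 1 12)(11 15)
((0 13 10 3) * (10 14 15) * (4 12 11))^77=(0 3 10 15 14 13)(4 11 12)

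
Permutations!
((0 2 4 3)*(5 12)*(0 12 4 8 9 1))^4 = (12)(0 1 9 8 2)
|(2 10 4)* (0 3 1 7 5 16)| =6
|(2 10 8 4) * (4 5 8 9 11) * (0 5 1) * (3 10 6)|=|(0 5 8 1)(2 6 3 10 9 11 4)|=28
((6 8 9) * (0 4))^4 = (6 8 9)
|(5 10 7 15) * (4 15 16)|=|(4 15 5 10 7 16)|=6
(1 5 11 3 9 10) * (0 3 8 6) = [3, 5, 2, 9, 4, 11, 0, 7, 6, 10, 1, 8] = (0 3 9 10 1 5 11 8 6)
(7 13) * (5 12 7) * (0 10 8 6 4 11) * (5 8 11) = [10, 1, 2, 3, 5, 12, 4, 13, 6, 9, 11, 0, 7, 8] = (0 10 11)(4 5 12 7 13 8 6)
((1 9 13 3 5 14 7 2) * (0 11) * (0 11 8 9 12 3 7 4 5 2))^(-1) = (0 7 13 9 8)(1 2 3 12)(4 14 5)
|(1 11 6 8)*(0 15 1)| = |(0 15 1 11 6 8)| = 6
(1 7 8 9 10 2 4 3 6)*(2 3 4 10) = [0, 7, 10, 6, 4, 5, 1, 8, 9, 2, 3] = (1 7 8 9 2 10 3 6)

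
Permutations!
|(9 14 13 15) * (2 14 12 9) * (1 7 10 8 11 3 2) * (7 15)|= |(1 15)(2 14 13 7 10 8 11 3)(9 12)|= 8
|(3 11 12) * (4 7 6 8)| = |(3 11 12)(4 7 6 8)| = 12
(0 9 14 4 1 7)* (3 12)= (0 9 14 4 1 7)(3 12)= [9, 7, 2, 12, 1, 5, 6, 0, 8, 14, 10, 11, 3, 13, 4]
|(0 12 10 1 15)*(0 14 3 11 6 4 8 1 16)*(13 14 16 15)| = 40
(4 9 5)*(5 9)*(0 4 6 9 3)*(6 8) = (0 4 5 8 6 9 3) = [4, 1, 2, 0, 5, 8, 9, 7, 6, 3]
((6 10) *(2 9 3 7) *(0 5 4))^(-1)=(0 4 5)(2 7 3 9)(6 10)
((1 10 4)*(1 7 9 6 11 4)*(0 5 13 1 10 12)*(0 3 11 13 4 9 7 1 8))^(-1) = (0 8 13 6 9 11 3 12 1 4 5)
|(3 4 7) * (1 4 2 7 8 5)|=12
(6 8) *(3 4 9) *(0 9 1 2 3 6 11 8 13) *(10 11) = (0 9 6 13)(1 2 3 4)(8 10 11) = [9, 2, 3, 4, 1, 5, 13, 7, 10, 6, 11, 8, 12, 0]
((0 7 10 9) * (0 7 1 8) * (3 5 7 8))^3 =((0 1 3 5 7 10 9 8))^3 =(0 5 9 1 7 8 3 10)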